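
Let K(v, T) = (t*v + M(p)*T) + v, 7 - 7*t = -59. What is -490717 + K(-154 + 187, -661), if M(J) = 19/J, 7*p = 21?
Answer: -10385743/21 ≈ -4.9456e+5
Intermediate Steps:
p = 3 (p = (⅐)*21 = 3)
t = 66/7 (t = 1 - ⅐*(-59) = 1 + 59/7 = 66/7 ≈ 9.4286)
K(v, T) = 19*T/3 + 73*v/7 (K(v, T) = (66*v/7 + (19/3)*T) + v = (66*v/7 + (19*(⅓))*T) + v = (66*v/7 + 19*T/3) + v = (19*T/3 + 66*v/7) + v = 19*T/3 + 73*v/7)
-490717 + K(-154 + 187, -661) = -490717 + ((19/3)*(-661) + 73*(-154 + 187)/7) = -490717 + (-12559/3 + (73/7)*33) = -490717 + (-12559/3 + 2409/7) = -490717 - 80686/21 = -10385743/21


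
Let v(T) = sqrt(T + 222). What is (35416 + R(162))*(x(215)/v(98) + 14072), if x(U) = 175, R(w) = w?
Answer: 500653616 + 622615*sqrt(5)/4 ≈ 5.0100e+8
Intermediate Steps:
v(T) = sqrt(222 + T)
(35416 + R(162))*(x(215)/v(98) + 14072) = (35416 + 162)*(175/(sqrt(222 + 98)) + 14072) = 35578*(175/(sqrt(320)) + 14072) = 35578*(175/((8*sqrt(5))) + 14072) = 35578*(175*(sqrt(5)/40) + 14072) = 35578*(35*sqrt(5)/8 + 14072) = 35578*(14072 + 35*sqrt(5)/8) = 500653616 + 622615*sqrt(5)/4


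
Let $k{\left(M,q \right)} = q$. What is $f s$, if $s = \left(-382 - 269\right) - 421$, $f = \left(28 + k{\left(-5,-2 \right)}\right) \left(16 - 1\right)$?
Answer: $-418080$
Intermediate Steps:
$f = 390$ ($f = \left(28 - 2\right) \left(16 - 1\right) = 26 \cdot 15 = 390$)
$s = -1072$ ($s = \left(-382 - 269\right) - 421 = -651 - 421 = -1072$)
$f s = 390 \left(-1072\right) = -418080$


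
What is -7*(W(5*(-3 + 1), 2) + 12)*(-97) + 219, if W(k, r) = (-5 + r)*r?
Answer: 4293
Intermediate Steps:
W(k, r) = r*(-5 + r)
-7*(W(5*(-3 + 1), 2) + 12)*(-97) + 219 = -7*(2*(-5 + 2) + 12)*(-97) + 219 = -7*(2*(-3) + 12)*(-97) + 219 = -7*(-6 + 12)*(-97) + 219 = -7*6*(-97) + 219 = -42*(-97) + 219 = 4074 + 219 = 4293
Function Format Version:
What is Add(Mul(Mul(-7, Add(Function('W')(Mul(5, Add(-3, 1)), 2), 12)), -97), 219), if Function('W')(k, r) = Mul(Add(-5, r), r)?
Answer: 4293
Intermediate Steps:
Function('W')(k, r) = Mul(r, Add(-5, r))
Add(Mul(Mul(-7, Add(Function('W')(Mul(5, Add(-3, 1)), 2), 12)), -97), 219) = Add(Mul(Mul(-7, Add(Mul(2, Add(-5, 2)), 12)), -97), 219) = Add(Mul(Mul(-7, Add(Mul(2, -3), 12)), -97), 219) = Add(Mul(Mul(-7, Add(-6, 12)), -97), 219) = Add(Mul(Mul(-7, 6), -97), 219) = Add(Mul(-42, -97), 219) = Add(4074, 219) = 4293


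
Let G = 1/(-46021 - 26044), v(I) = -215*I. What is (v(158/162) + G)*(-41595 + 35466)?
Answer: 277853472062/216195 ≈ 1.2852e+6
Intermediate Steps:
G = -1/72065 (G = 1/(-72065) = -1/72065 ≈ -1.3876e-5)
(v(158/162) + G)*(-41595 + 35466) = (-33970/162 - 1/72065)*(-41595 + 35466) = (-33970/162 - 1/72065)*(-6129) = (-215*79/81 - 1/72065)*(-6129) = (-16985/81 - 1/72065)*(-6129) = -1224024106/5837265*(-6129) = 277853472062/216195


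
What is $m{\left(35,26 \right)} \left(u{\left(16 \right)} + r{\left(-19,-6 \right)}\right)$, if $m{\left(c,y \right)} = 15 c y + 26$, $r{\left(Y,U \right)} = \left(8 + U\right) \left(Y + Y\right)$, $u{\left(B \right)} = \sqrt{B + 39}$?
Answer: $-1039376 + 13676 \sqrt{55} \approx -9.3795 \cdot 10^{5}$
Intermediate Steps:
$u{\left(B \right)} = \sqrt{39 + B}$
$r{\left(Y,U \right)} = 2 Y \left(8 + U\right)$ ($r{\left(Y,U \right)} = \left(8 + U\right) 2 Y = 2 Y \left(8 + U\right)$)
$m{\left(c,y \right)} = 26 + 15 c y$ ($m{\left(c,y \right)} = 15 c y + 26 = 26 + 15 c y$)
$m{\left(35,26 \right)} \left(u{\left(16 \right)} + r{\left(-19,-6 \right)}\right) = \left(26 + 15 \cdot 35 \cdot 26\right) \left(\sqrt{39 + 16} + 2 \left(-19\right) \left(8 - 6\right)\right) = \left(26 + 13650\right) \left(\sqrt{55} + 2 \left(-19\right) 2\right) = 13676 \left(\sqrt{55} - 76\right) = 13676 \left(-76 + \sqrt{55}\right) = -1039376 + 13676 \sqrt{55}$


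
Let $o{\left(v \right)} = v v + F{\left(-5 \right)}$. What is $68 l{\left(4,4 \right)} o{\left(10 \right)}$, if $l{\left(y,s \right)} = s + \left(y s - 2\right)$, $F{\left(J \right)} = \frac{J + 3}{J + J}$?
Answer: $\frac{613224}{5} \approx 1.2264 \cdot 10^{5}$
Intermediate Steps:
$F{\left(J \right)} = \frac{3 + J}{2 J}$
$o{\left(v \right)} = \frac{1}{5} + v^{2}$ ($o{\left(v \right)} = v v + \frac{3 - 5}{2 \left(-5\right)} = v^{2} + \frac{1}{2} \left(- \frac{1}{5}\right) \left(-2\right) = v^{2} + \frac{1}{5} = \frac{1}{5} + v^{2}$)
$l{\left(y,s \right)} = -2 + s + s y$ ($l{\left(y,s \right)} = s + \left(s y - 2\right) = s + \left(-2 + s y\right) = -2 + s + s y$)
$68 l{\left(4,4 \right)} o{\left(10 \right)} = 68 \left(-2 + 4 + 4 \cdot 4\right) \left(\frac{1}{5} + 10^{2}\right) = 68 \left(-2 + 4 + 16\right) \left(\frac{1}{5} + 100\right) = 68 \cdot 18 \cdot \frac{501}{5} = 1224 \cdot \frac{501}{5} = \frac{613224}{5}$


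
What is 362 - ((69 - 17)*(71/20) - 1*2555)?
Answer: 13662/5 ≈ 2732.4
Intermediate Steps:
362 - ((69 - 17)*(71/20) - 1*2555) = 362 - (52*(71*(1/20)) - 2555) = 362 - (52*(71/20) - 2555) = 362 - (923/5 - 2555) = 362 - 1*(-11852/5) = 362 + 11852/5 = 13662/5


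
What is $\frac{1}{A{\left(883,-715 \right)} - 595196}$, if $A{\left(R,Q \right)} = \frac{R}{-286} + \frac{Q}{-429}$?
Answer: $- \frac{858}{510679387} \approx -1.6801 \cdot 10^{-6}$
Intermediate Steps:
$A{\left(R,Q \right)} = - \frac{R}{286} - \frac{Q}{429}$ ($A{\left(R,Q \right)} = R \left(- \frac{1}{286}\right) + Q \left(- \frac{1}{429}\right) = - \frac{R}{286} - \frac{Q}{429}$)
$\frac{1}{A{\left(883,-715 \right)} - 595196} = \frac{1}{\left(\left(- \frac{1}{286}\right) 883 - - \frac{5}{3}\right) - 595196} = \frac{1}{\left(- \frac{883}{286} + \frac{5}{3}\right) - 595196} = \frac{1}{- \frac{1219}{858} - 595196} = \frac{1}{- \frac{510679387}{858}} = - \frac{858}{510679387}$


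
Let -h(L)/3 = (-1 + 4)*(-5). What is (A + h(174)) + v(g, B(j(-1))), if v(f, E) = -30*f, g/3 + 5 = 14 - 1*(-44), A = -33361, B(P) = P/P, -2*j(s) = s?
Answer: -38086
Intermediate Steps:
j(s) = -s/2
B(P) = 1
h(L) = 45 (h(L) = -3*(-1 + 4)*(-5) = -9*(-5) = -3*(-15) = 45)
g = 159 (g = -15 + 3*(14 - 1*(-44)) = -15 + 3*(14 + 44) = -15 + 3*58 = -15 + 174 = 159)
(A + h(174)) + v(g, B(j(-1))) = (-33361 + 45) - 30*159 = -33316 - 4770 = -38086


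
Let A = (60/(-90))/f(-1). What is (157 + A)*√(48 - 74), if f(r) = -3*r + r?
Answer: 470*I*√26/3 ≈ 798.85*I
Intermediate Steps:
f(r) = -2*r
A = -⅓ (A = (60/(-90))/((-2*(-1))) = (60*(-1/90))/2 = -⅔*½ = -⅓ ≈ -0.33333)
(157 + A)*√(48 - 74) = (157 - ⅓)*√(48 - 74) = 470*√(-26)/3 = 470*(I*√26)/3 = 470*I*√26/3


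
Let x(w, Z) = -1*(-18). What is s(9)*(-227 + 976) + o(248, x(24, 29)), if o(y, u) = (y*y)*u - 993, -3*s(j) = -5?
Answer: 3321982/3 ≈ 1.1073e+6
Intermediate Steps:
x(w, Z) = 18
s(j) = 5/3 (s(j) = -⅓*(-5) = 5/3)
o(y, u) = -993 + u*y² (o(y, u) = y²*u - 993 = u*y² - 993 = -993 + u*y²)
s(9)*(-227 + 976) + o(248, x(24, 29)) = 5*(-227 + 976)/3 + (-993 + 18*248²) = (5/3)*749 + (-993 + 18*61504) = 3745/3 + (-993 + 1107072) = 3745/3 + 1106079 = 3321982/3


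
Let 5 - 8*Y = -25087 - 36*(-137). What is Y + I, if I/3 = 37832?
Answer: 116016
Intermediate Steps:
I = 113496 (I = 3*37832 = 113496)
Y = 2520 (Y = 5/8 - (-25087 - 36*(-137))/8 = 5/8 - (-25087 + 4932)/8 = 5/8 - ⅛*(-20155) = 5/8 + 20155/8 = 2520)
Y + I = 2520 + 113496 = 116016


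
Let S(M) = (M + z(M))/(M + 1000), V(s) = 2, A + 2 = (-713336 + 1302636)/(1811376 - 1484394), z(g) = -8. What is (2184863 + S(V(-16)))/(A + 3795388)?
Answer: 7456663471365/12953182722299 ≈ 0.57566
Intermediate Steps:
A = -32332/163491 (A = -2 + (-713336 + 1302636)/(1811376 - 1484394) = -2 + 589300/326982 = -2 + 589300*(1/326982) = -2 + 294650/163491 = -32332/163491 ≈ -0.19776)
S(M) = (-8 + M)/(1000 + M) (S(M) = (M - 8)/(M + 1000) = (-8 + M)/(1000 + M))
(2184863 + S(V(-16)))/(A + 3795388) = (2184863 + (-8 + 2)/(1000 + 2))/(-32332/163491 + 3795388) = (2184863 - 6/1002)/(620511747176/163491) = (2184863 + (1/1002)*(-6))*(163491/620511747176) = (2184863 - 1/167)*(163491/620511747176) = (364872120/167)*(163491/620511747176) = 7456663471365/12953182722299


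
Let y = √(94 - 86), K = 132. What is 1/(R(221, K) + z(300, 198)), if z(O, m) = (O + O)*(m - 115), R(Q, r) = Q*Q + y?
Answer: 98641/9730046873 - 2*√2/9730046873 ≈ 1.0137e-5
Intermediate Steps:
y = 2*√2 (y = √8 = 2*√2 ≈ 2.8284)
R(Q, r) = Q² + 2*√2 (R(Q, r) = Q*Q + 2*√2 = Q² + 2*√2)
z(O, m) = 2*O*(-115 + m) (z(O, m) = (2*O)*(-115 + m) = 2*O*(-115 + m))
1/(R(221, K) + z(300, 198)) = 1/((221² + 2*√2) + 2*300*(-115 + 198)) = 1/((48841 + 2*√2) + 2*300*83) = 1/((48841 + 2*√2) + 49800) = 1/(98641 + 2*√2)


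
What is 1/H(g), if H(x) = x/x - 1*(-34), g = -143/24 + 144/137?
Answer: 1/35 ≈ 0.028571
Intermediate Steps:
g = -16135/3288 (g = -143*1/24 + 144*(1/137) = -143/24 + 144/137 = -16135/3288 ≈ -4.9072)
H(x) = 35 (H(x) = 1 + 34 = 35)
1/H(g) = 1/35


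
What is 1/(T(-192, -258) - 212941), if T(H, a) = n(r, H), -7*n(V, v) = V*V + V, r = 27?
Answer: -1/213049 ≈ -4.6938e-6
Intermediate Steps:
n(V, v) = -V/7 - V**2/7 (n(V, v) = -(V*V + V)/7 = -(V**2 + V)/7 = -(V + V**2)/7 = -V/7 - V**2/7)
T(H, a) = -108 (T(H, a) = -1/7*27*(1 + 27) = -1/7*27*28 = -108)
1/(T(-192, -258) - 212941) = 1/(-108 - 212941) = 1/(-213049) = -1/213049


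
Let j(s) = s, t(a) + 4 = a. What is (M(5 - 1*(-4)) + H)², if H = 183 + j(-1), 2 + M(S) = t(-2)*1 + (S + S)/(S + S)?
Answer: 30625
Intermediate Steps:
t(a) = -4 + a
M(S) = -7 (M(S) = -2 + ((-4 - 2)*1 + (S + S)/(S + S)) = -2 + (-6*1 + (2*S)/((2*S))) = -2 + (-6 + (2*S)*(1/(2*S))) = -2 + (-6 + 1) = -2 - 5 = -7)
H = 182 (H = 183 - 1 = 182)
(M(5 - 1*(-4)) + H)² = (-7 + 182)² = 175² = 30625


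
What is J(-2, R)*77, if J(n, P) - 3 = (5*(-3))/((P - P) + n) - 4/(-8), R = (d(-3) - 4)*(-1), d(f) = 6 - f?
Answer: 847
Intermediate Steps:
R = -5 (R = ((6 - 1*(-3)) - 4)*(-1) = ((6 + 3) - 4)*(-1) = (9 - 4)*(-1) = 5*(-1) = -5)
J(n, P) = 7/2 - 15/n (J(n, P) = 3 + ((5*(-3))/((P - P) + n) - 4/(-8)) = 3 + (-15/(0 + n) - 4*(-⅛)) = 3 + (-15/n + ½) = 3 + (½ - 15/n) = 7/2 - 15/n)
J(-2, R)*77 = (7/2 - 15/(-2))*77 = (7/2 - 15*(-½))*77 = (7/2 + 15/2)*77 = 11*77 = 847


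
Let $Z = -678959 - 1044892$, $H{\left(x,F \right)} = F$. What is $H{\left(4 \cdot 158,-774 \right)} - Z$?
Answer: $1723077$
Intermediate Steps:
$Z = -1723851$ ($Z = -678959 - 1044892 = -1723851$)
$H{\left(4 \cdot 158,-774 \right)} - Z = -774 - -1723851 = -774 + 1723851 = 1723077$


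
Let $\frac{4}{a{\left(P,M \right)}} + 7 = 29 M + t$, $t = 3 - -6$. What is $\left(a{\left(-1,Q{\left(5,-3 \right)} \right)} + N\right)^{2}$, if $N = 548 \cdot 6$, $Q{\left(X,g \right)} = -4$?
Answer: $\frac{35124007396}{3249} \approx 1.0811 \cdot 10^{7}$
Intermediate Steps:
$N = 3288$
$t = 9$ ($t = 3 + 6 = 9$)
$a{\left(P,M \right)} = \frac{4}{2 + 29 M}$ ($a{\left(P,M \right)} = \frac{4}{-7 + \left(29 M + 9\right)} = \frac{4}{-7 + \left(9 + 29 M\right)} = \frac{4}{2 + 29 M}$)
$\left(a{\left(-1,Q{\left(5,-3 \right)} \right)} + N\right)^{2} = \left(\frac{4}{2 + 29 \left(-4\right)} + 3288\right)^{2} = \left(\frac{4}{2 - 116} + 3288\right)^{2} = \left(\frac{4}{-114} + 3288\right)^{2} = \left(4 \left(- \frac{1}{114}\right) + 3288\right)^{2} = \left(- \frac{2}{57} + 3288\right)^{2} = \left(\frac{187414}{57}\right)^{2} = \frac{35124007396}{3249}$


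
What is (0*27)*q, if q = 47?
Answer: 0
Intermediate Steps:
(0*27)*q = (0*27)*47 = 0*47 = 0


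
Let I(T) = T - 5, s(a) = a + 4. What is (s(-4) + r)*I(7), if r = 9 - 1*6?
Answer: 6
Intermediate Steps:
s(a) = 4 + a
I(T) = -5 + T
r = 3 (r = 9 - 6 = 3)
(s(-4) + r)*I(7) = ((4 - 4) + 3)*(-5 + 7) = (0 + 3)*2 = 3*2 = 6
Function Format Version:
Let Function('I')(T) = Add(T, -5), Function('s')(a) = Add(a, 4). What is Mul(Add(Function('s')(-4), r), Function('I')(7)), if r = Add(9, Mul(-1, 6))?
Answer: 6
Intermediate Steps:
Function('s')(a) = Add(4, a)
Function('I')(T) = Add(-5, T)
r = 3 (r = Add(9, -6) = 3)
Mul(Add(Function('s')(-4), r), Function('I')(7)) = Mul(Add(Add(4, -4), 3), Add(-5, 7)) = Mul(Add(0, 3), 2) = Mul(3, 2) = 6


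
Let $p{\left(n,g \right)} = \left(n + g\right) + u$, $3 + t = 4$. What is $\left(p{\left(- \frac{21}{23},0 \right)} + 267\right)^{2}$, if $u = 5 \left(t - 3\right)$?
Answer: $\frac{34692100}{529} \approx 65581.0$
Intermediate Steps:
$t = 1$ ($t = -3 + 4 = 1$)
$u = -10$ ($u = 5 \left(1 - 3\right) = 5 \left(-2\right) = -10$)
$p{\left(n,g \right)} = -10 + g + n$ ($p{\left(n,g \right)} = \left(n + g\right) - 10 = \left(g + n\right) - 10 = -10 + g + n$)
$\left(p{\left(- \frac{21}{23},0 \right)} + 267\right)^{2} = \left(\left(-10 + 0 - \frac{21}{23}\right) + 267\right)^{2} = \left(- \frac{251}{23} + 267\right)^{2} = \left(\frac{5890}{23}\right)^{2} = \frac{34692100}{529}$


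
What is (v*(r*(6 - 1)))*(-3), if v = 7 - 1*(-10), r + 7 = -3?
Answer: 2550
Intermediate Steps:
r = -10 (r = -7 - 3 = -10)
v = 17 (v = 7 + 10 = 17)
(v*(r*(6 - 1)))*(-3) = (17*(-10*(6 - 1)))*(-3) = (17*(-10*5))*(-3) = (17*(-50))*(-3) = -850*(-3) = 2550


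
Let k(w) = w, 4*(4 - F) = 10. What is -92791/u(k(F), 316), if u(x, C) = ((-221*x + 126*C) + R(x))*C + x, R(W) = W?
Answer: -185582/24955155 ≈ -0.0074366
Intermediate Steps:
F = 3/2 (F = 4 - ¼*10 = 4 - 5/2 = 3/2 ≈ 1.5000)
u(x, C) = x + C*(-220*x + 126*C) (u(x, C) = ((-221*x + 126*C) + x)*C + x = (-220*x + 126*C)*C + x = C*(-220*x + 126*C) + x = x + C*(-220*x + 126*C))
-92791/u(k(F), 316) = -92791/(3/2 + 126*316² - 220*316*3/2) = -92791/(3/2 + 126*99856 - 104280) = -92791/(3/2 + 12581856 - 104280) = -92791/24955155/2 = -92791*2/24955155 = -185582/24955155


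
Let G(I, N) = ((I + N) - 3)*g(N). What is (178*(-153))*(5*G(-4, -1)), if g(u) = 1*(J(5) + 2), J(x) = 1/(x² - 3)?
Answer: 24510600/11 ≈ 2.2282e+6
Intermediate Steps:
J(x) = 1/(-3 + x²)
g(u) = 45/22 (g(u) = 1*(1/(-3 + 5²) + 2) = 1*(1/(-3 + 25) + 2) = 1*(1/22 + 2) = 1*(45/22) = 45/22)
G(I, N) = -135/22 + 45*I/22 + 45*N/22 (G(I, N) = ((I + N) - 3)*(45/22) = (-3 + I + N)*(45/22) = -135/22 + 45*I/22 + 45*N/22)
(178*(-153))*(5*G(-4, -1)) = (178*(-153))*(5*(-135/22 + (45/22)*(-4) + (45/22)*(-1))) = -136170*(-135/22 - 90/11 - 45/22) = -136170*(-180)/11 = -27234*(-900/11) = 24510600/11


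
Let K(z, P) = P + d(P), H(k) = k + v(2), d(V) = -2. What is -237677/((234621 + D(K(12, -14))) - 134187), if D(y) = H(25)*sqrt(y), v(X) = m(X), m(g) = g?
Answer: -3978475303/1681166670 + 713031*I/280194445 ≈ -2.3665 + 0.0025448*I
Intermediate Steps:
v(X) = X
H(k) = 2 + k (H(k) = k + 2 = 2 + k)
K(z, P) = -2 + P (K(z, P) = P - 2 = -2 + P)
D(y) = 27*sqrt(y) (D(y) = (2 + 25)*sqrt(y) = 27*sqrt(y))
-237677/((234621 + D(K(12, -14))) - 134187) = -237677/((234621 + 27*sqrt(-2 - 14)) - 134187) = -237677/((234621 + 27*sqrt(-16)) - 134187) = -237677/((234621 + 27*(4*I)) - 134187) = -237677/((234621 + 108*I) - 134187) = -237677*(100434 - 108*I)/10087000020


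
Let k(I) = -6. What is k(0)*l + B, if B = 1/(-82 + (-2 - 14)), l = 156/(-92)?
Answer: 22909/2254 ≈ 10.164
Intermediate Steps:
l = -39/23 (l = 156*(-1/92) = -39/23 ≈ -1.6957)
B = -1/98 (B = 1/(-82 - 16) = 1/(-98) = -1/98 ≈ -0.010204)
k(0)*l + B = -6*(-39/23) - 1/98 = 234/23 - 1/98 = 22909/2254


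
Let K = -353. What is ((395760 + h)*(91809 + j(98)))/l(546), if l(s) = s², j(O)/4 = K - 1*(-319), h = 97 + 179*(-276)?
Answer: 31760385869/298116 ≈ 1.0654e+5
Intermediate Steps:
h = -49307 (h = 97 - 49404 = -49307)
j(O) = -136 (j(O) = 4*(-353 - 1*(-319)) = 4*(-353 + 319) = 4*(-34) = -136)
((395760 + h)*(91809 + j(98)))/l(546) = ((395760 - 49307)*(91809 - 136))/(546²) = (346453*91673)/298116 = 31760385869*(1/298116) = 31760385869/298116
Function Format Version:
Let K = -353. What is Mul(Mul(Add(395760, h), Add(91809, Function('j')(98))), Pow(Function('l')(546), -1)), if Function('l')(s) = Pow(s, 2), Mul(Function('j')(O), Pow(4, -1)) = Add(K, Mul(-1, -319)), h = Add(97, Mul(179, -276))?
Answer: Rational(31760385869, 298116) ≈ 1.0654e+5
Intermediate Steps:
h = -49307 (h = Add(97, -49404) = -49307)
Function('j')(O) = -136 (Function('j')(O) = Mul(4, Add(-353, Mul(-1, -319))) = Mul(4, Add(-353, 319)) = Mul(4, -34) = -136)
Mul(Mul(Add(395760, h), Add(91809, Function('j')(98))), Pow(Function('l')(546), -1)) = Mul(Mul(Add(395760, -49307), Add(91809, -136)), Pow(Pow(546, 2), -1)) = Mul(Mul(346453, 91673), Pow(298116, -1)) = Mul(31760385869, Rational(1, 298116)) = Rational(31760385869, 298116)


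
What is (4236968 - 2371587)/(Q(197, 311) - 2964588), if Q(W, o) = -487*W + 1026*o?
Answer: -1865381/2741441 ≈ -0.68044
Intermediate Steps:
(4236968 - 2371587)/(Q(197, 311) - 2964588) = (4236968 - 2371587)/((-487*197 + 1026*311) - 2964588) = 1865381/((-95939 + 319086) - 2964588) = 1865381/(223147 - 2964588) = 1865381/(-2741441) = 1865381*(-1/2741441) = -1865381/2741441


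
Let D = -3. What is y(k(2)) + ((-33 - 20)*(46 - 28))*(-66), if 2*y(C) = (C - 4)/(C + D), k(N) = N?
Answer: 62965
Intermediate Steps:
y(C) = (-4 + C)/(2*(-3 + C)) (y(C) = ((C - 4)/(C - 3))/2 = ((-4 + C)/(-3 + C))/2 = (-4 + C)/(2*(-3 + C)))
y(k(2)) + ((-33 - 20)*(46 - 28))*(-66) = (-4 + 2)/(2*(-3 + 2)) + ((-33 - 20)*(46 - 28))*(-66) = (½)*(-2)/(-1) - 53*18*(-66) = (½)*(-1)*(-2) - 954*(-66) = 1 + 62964 = 62965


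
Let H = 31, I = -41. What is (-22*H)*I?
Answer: 27962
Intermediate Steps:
(-22*H)*I = -22*31*(-41) = -682*(-41) = 27962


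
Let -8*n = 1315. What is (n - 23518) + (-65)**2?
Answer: -155659/8 ≈ -19457.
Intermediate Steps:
n = -1315/8 (n = -1/8*1315 = -1315/8 ≈ -164.38)
(n - 23518) + (-65)**2 = (-1315/8 - 23518) + (-65)**2 = -189459/8 + 4225 = -155659/8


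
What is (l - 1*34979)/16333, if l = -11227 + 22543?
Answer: -23663/16333 ≈ -1.4488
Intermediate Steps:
l = 11316
(l - 1*34979)/16333 = (11316 - 1*34979)/16333 = (11316 - 34979)*(1/16333) = -23663*1/16333 = -23663/16333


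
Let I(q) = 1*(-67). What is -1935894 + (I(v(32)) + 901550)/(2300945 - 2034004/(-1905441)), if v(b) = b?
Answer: -8487571209727965603/4384316975749 ≈ -1.9359e+6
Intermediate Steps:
I(q) = -67
-1935894 + (I(v(32)) + 901550)/(2300945 - 2034004/(-1905441)) = -1935894 + (-67 + 901550)/(2300945 - 2034004/(-1905441)) = -1935894 + 901483/(2300945 - 2034004*(-1/1905441)) = -1935894 + 901483/(2300945 + 2034004/1905441) = -1935894 + 901483/(4384316975749/1905441) = -1935894 + 901483*(1905441/4384316975749) = -1935894 + 1717722669003/4384316975749 = -8487571209727965603/4384316975749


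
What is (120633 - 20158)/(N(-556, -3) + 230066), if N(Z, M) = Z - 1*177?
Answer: 100475/229333 ≈ 0.43812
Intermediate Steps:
N(Z, M) = -177 + Z (N(Z, M) = Z - 177 = -177 + Z)
(120633 - 20158)/(N(-556, -3) + 230066) = (120633 - 20158)/((-177 - 556) + 230066) = 100475/(-733 + 230066) = 100475/229333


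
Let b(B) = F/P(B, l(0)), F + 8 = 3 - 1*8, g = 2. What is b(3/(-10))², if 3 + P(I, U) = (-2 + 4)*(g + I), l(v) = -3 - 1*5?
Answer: 4225/4 ≈ 1056.3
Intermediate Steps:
l(v) = -8 (l(v) = -3 - 5 = -8)
F = -13 (F = -8 + (3 - 1*8) = -8 + (3 - 8) = -8 - 5 = -13)
P(I, U) = 1 + 2*I (P(I, U) = -3 + (-2 + 4)*(2 + I) = -3 + 2*(2 + I) = -3 + (4 + 2*I) = 1 + 2*I)
b(B) = -13/(1 + 2*B)
b(3/(-10))² = (-13/(1 + 2*(3/(-10))))² = (-13/(1 + 2*(3*(-⅒))))² = (-13/(1 + 2*(-3/10)))² = (-13/(1 - ⅗))² = (-13/⅖)² = (-13*5/2)² = (-65/2)² = 4225/4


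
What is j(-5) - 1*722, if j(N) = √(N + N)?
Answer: -722 + I*√10 ≈ -722.0 + 3.1623*I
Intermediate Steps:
j(N) = √2*√N (j(N) = √(2*N) = √2*√N)
j(-5) - 1*722 = √2*√(-5) - 1*722 = √2*(I*√5) - 722 = I*√10 - 722 = -722 + I*√10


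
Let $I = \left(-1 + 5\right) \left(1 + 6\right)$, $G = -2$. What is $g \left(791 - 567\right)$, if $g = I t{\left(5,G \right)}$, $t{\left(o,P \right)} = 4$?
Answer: $25088$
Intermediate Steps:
$I = 28$ ($I = 4 \cdot 7 = 28$)
$g = 112$ ($g = 28 \cdot 4 = 112$)
$g \left(791 - 567\right) = 112 \left(791 - 567\right) = 112 \cdot 224 = 25088$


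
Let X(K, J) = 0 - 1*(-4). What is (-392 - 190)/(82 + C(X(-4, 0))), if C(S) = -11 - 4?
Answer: -582/67 ≈ -8.6866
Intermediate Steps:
X(K, J) = 4 (X(K, J) = 0 + 4 = 4)
C(S) = -15
(-392 - 190)/(82 + C(X(-4, 0))) = (-392 - 190)/(82 - 15) = -582/67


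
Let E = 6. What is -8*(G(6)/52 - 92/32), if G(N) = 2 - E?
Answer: 307/13 ≈ 23.615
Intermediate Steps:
G(N) = -4 (G(N) = 2 - 1*6 = 2 - 6 = -4)
-8*(G(6)/52 - 92/32) = -8*(-4/52 - 92/32) = -8*(-4*1/52 - 92*1/32) = -8*(-1/13 - 23/8) = -8*(-307/104) = 307/13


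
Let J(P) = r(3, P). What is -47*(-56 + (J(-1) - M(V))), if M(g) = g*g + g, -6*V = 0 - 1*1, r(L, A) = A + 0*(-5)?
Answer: 96773/36 ≈ 2688.1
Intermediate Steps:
r(L, A) = A (r(L, A) = A + 0 = A)
V = 1/6 (V = -(0 - 1*1)/6 = -(0 - 1)/6 = -1/6*(-1) = 1/6 ≈ 0.16667)
J(P) = P
M(g) = g + g**2 (M(g) = g**2 + g = g + g**2)
-47*(-56 + (J(-1) - M(V))) = -47*(-56 + (-1 - (1 + 1/6)/6)) = -47*(-56 + (-1 - 7/(6*6))) = -47*(-56 + (-1 - 1*7/36)) = -47*(-56 + (-1 - 7/36)) = -47*(-56 - 43/36) = -47*(-2059/36) = 96773/36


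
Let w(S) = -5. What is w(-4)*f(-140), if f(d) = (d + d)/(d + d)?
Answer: -5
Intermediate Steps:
f(d) = 1 (f(d) = (2*d)/((2*d)) = (2*d)*(1/(2*d)) = 1)
w(-4)*f(-140) = -5*1 = -5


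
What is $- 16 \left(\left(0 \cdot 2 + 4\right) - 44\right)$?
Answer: $640$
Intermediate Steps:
$- 16 \left(\left(0 \cdot 2 + 4\right) - 44\right) = - 16 \left(\left(0 + 4\right) - 44\right) = - 16 \left(4 - 44\right) = \left(-16\right) \left(-40\right) = 640$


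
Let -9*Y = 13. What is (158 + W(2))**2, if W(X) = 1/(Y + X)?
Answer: 638401/25 ≈ 25536.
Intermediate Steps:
Y = -13/9 (Y = -1/9*13 = -13/9 ≈ -1.4444)
W(X) = 1/(-13/9 + X)
(158 + W(2))**2 = (158 + 9/(-13 + 9*2))**2 = (158 + 9/(-13 + 18))**2 = (158 + 9/5)**2 = (799/5)**2 = 638401/25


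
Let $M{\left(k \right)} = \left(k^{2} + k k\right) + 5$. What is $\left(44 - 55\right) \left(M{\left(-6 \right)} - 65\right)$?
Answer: $-132$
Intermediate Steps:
$M{\left(k \right)} = 5 + 2 k^{2}$ ($M{\left(k \right)} = \left(k^{2} + k^{2}\right) + 5 = 2 k^{2} + 5 = 5 + 2 k^{2}$)
$\left(44 - 55\right) \left(M{\left(-6 \right)} - 65\right) = \left(44 - 55\right) \left(\left(5 + 2 \left(-6\right)^{2}\right) - 65\right) = - 11 \left(\left(5 + 2 \cdot 36\right) - 65\right) = - 11 \left(\left(5 + 72\right) - 65\right) = - 11 \left(77 - 65\right) = \left(-11\right) 12 = -132$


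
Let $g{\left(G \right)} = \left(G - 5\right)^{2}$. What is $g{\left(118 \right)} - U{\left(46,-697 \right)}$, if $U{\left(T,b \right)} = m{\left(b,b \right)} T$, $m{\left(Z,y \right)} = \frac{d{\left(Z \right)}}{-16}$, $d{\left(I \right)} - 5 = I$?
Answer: $\frac{21559}{2} \approx 10780.0$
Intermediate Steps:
$d{\left(I \right)} = 5 + I$
$m{\left(Z,y \right)} = - \frac{5}{16} - \frac{Z}{16}$ ($m{\left(Z,y \right)} = \frac{5 + Z}{-16} = \left(5 + Z\right) \left(- \frac{1}{16}\right) = - \frac{5}{16} - \frac{Z}{16}$)
$g{\left(G \right)} = \left(-5 + G\right)^{2}$
$U{\left(T,b \right)} = T \left(- \frac{5}{16} - \frac{b}{16}\right)$ ($U{\left(T,b \right)} = \left(- \frac{5}{16} - \frac{b}{16}\right) T = T \left(- \frac{5}{16} - \frac{b}{16}\right)$)
$g{\left(118 \right)} - U{\left(46,-697 \right)} = \left(-5 + 118\right)^{2} - \frac{1}{16} \cdot 46 \left(-5 - -697\right) = 113^{2} - \frac{1}{16} \cdot 46 \left(-5 + 697\right) = 12769 - \frac{1}{16} \cdot 46 \cdot 692 = 12769 - \frac{3979}{2} = \frac{21559}{2}$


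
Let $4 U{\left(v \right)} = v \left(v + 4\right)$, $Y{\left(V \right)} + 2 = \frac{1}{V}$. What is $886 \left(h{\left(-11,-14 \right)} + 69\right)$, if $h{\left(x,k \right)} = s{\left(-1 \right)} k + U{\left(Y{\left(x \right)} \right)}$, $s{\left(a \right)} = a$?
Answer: $\frac{17582227}{242} \approx 72654.0$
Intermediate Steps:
$Y{\left(V \right)} = -2 + \frac{1}{V}$
$U{\left(v \right)} = \frac{v \left(4 + v\right)}{4}$ ($U{\left(v \right)} = \frac{v \left(v + 4\right)}{4} = \frac{v \left(4 + v\right)}{4}$)
$h{\left(x,k \right)} = - k + \frac{\left(-2 + \frac{1}{x}\right) \left(2 + \frac{1}{x}\right)}{4}$ ($h{\left(x,k \right)} = - k + \frac{\left(-2 + \frac{1}{x}\right) \left(4 - \left(2 - \frac{1}{x}\right)\right)}{4} = - k + \frac{\left(-2 + \frac{1}{x}\right) \left(2 + \frac{1}{x}\right)}{4}$)
$886 \left(h{\left(-11,-14 \right)} + 69\right) = 886 \left(\left(-1 - -14 + \frac{1}{4 \cdot 121}\right) + 69\right) = 886 \left(\left(-1 + 14 + \frac{1}{4} \cdot \frac{1}{121}\right) + 69\right) = 886 \left(\left(-1 + 14 + \frac{1}{484}\right) + 69\right) = 886 \left(\frac{6293}{484} + 69\right) = 886 \cdot \frac{39689}{484} = \frac{17582227}{242}$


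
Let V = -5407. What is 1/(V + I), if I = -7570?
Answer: -1/12977 ≈ -7.7059e-5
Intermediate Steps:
1/(V + I) = 1/(-5407 - 7570) = 1/(-12977) = -1/12977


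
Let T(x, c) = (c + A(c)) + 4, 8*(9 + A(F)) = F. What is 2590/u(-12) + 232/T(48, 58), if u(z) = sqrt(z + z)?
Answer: 928/241 - 1295*I*sqrt(6)/6 ≈ 3.8506 - 528.68*I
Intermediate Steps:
A(F) = -9 + F/8
u(z) = sqrt(2)*sqrt(z) (u(z) = sqrt(2*z) = sqrt(2)*sqrt(z))
T(x, c) = -5 + 9*c/8 (T(x, c) = (c + (-9 + c/8)) + 4 = (-9 + 9*c/8) + 4 = -5 + 9*c/8)
2590/u(-12) + 232/T(48, 58) = 2590/((sqrt(2)*sqrt(-12))) + 232/(-5 + (9/8)*58) = 2590/((sqrt(2)*(2*I*sqrt(3)))) + 232/(-5 + 261/4) = 2590/((2*I*sqrt(6))) + 232/(241/4) = 2590*(-I*sqrt(6)/12) + 232*(4/241) = -1295*I*sqrt(6)/6 + 928/241 = 928/241 - 1295*I*sqrt(6)/6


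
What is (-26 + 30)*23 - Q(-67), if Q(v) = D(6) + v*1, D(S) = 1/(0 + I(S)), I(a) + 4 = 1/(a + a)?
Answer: 7485/47 ≈ 159.26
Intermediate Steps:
I(a) = -4 + 1/(2*a) (I(a) = -4 + 1/(a + a) = -4 + 1/(2*a))
D(S) = 1/(-4 + 1/(2*S)) (D(S) = 1/(0 + (-4 + 1/(2*S))) = 1/(-4 + 1/(2*S)))
Q(v) = -12/47 + v (Q(v) = -2*6/(-1 + 8*6) + v*1 = -2*6/(-1 + 48) + v = -2*6/47 + v = -2*6*1/47 + v = -12/47 + v)
(-26 + 30)*23 - Q(-67) = (-26 + 30)*23 - (-12/47 - 67) = 4*23 - 1*(-3161/47) = 92 + 3161/47 = 7485/47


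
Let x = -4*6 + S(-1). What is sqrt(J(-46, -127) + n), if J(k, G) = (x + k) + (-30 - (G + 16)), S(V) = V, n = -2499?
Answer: I*sqrt(2489) ≈ 49.89*I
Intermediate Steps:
x = -25 (x = -4*6 - 1 = -24 - 1 = -25)
J(k, G) = -71 + k - G (J(k, G) = (-25 + k) + (-30 - (G + 16)) = (-25 + k) + (-30 - (16 + G)) = (-25 + k) + (-30 + (-16 - G)) = (-25 + k) + (-46 - G) = -71 + k - G)
sqrt(J(-46, -127) + n) = sqrt((-71 - 46 - 1*(-127)) - 2499) = sqrt((-71 - 46 + 127) - 2499) = sqrt(10 - 2499) = sqrt(-2489) = I*sqrt(2489)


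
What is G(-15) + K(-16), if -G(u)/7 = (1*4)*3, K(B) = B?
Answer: -100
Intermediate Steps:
G(u) = -84 (G(u) = -7*1*4*3 = -28*3 = -7*12 = -84)
G(-15) + K(-16) = -84 - 16 = -100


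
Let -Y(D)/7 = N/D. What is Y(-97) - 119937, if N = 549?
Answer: -11630046/97 ≈ -1.1990e+5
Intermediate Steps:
Y(D) = -3843/D
Y(-97) - 119937 = -3843/(-97) - 119937 = -3843*(-1/97) - 119937 = 3843/97 - 119937 = -11630046/97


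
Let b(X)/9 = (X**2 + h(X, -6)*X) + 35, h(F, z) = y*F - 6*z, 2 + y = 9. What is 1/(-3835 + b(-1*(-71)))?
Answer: 1/382436 ≈ 2.6148e-6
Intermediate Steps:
y = 7 (y = -2 + 9 = 7)
h(F, z) = -6*z + 7*F (h(F, z) = 7*F - 6*z = -6*z + 7*F)
b(X) = 315 + 9*X**2 + 9*X*(36 + 7*X) (b(X) = 9*((X**2 + (-6*(-6) + 7*X)*X) + 35) = 9*((X**2 + (36 + 7*X)*X) + 35) = 9*((X**2 + X*(36 + 7*X)) + 35) = 9*(35 + X**2 + X*(36 + 7*X)) = 315 + 9*X**2 + 9*X*(36 + 7*X))
1/(-3835 + b(-1*(-71))) = 1/(-3835 + (315 + 72*(-1*(-71))**2 + 324*(-1*(-71)))) = 1/(-3835 + (315 + 72*71**2 + 324*71)) = 1/(-3835 + (315 + 72*5041 + 23004)) = 1/(-3835 + (315 + 362952 + 23004)) = 1/(-3835 + 386271) = 1/382436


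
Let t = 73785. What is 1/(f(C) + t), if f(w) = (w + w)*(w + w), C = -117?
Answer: 1/128541 ≈ 7.7796e-6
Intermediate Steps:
f(w) = 4*w² (f(w) = (2*w)*(2*w) = 4*w²)
1/(f(C) + t) = 1/(4*(-117)² + 73785) = 1/(4*13689 + 73785) = 1/(54756 + 73785) = 1/128541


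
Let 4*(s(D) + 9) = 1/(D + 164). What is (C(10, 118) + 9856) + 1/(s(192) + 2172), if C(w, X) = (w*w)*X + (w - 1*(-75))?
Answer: 66964738157/3080113 ≈ 21741.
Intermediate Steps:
C(w, X) = 75 + w + X*w**2 (C(w, X) = w**2*X + (w + 75) = X*w**2 + (75 + w) = 75 + w + X*w**2)
s(D) = -9 + 1/(4*(164 + D)) (s(D) = -9 + 1/(4*(D + 164)) = -9 + 1/(4*(164 + D)))
(C(10, 118) + 9856) + 1/(s(192) + 2172) = ((75 + 10 + 118*10**2) + 9856) + 1/((-5903 - 36*192)/(4*(164 + 192)) + 2172) = ((75 + 10 + 118*100) + 9856) + 1/((1/4)*(-5903 - 6912)/356 + 2172) = ((75 + 10 + 11800) + 9856) + 1/((1/4)*(1/356)*(-12815) + 2172) = (11885 + 9856) + 1/(-12815/1424 + 2172) = 21741 + 1/(3080113/1424) = 21741 + 1424/3080113 = 66964738157/3080113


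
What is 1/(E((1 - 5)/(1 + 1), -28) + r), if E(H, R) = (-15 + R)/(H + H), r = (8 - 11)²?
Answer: 4/79 ≈ 0.050633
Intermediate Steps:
r = 9 (r = (-3)² = 9)
E(H, R) = (-15 + R)/(2*H) (E(H, R) = (-15 + R)/((2*H)) = (-15 + R)*(1/(2*H)) = (-15 + R)/(2*H))
1/(E((1 - 5)/(1 + 1), -28) + r) = 1/((-15 - 28)/(2*(((1 - 5)/(1 + 1)))) + 9) = 1/((½)*(-43)/(-4/2) + 9) = 1/((½)*(-43)/(-4*½) + 9) = 1/((½)*(-43)/(-2) + 9) = 1/((½)*(-½)*(-43) + 9) = 1/(43/4 + 9) = 1/(79/4) = 4/79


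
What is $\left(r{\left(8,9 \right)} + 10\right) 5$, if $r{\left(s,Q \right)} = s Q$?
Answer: $410$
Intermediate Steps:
$r{\left(s,Q \right)} = Q s$
$\left(r{\left(8,9 \right)} + 10\right) 5 = \left(9 \cdot 8 + 10\right) 5 = \left(72 + 10\right) 5 = 82 \cdot 5 = 410$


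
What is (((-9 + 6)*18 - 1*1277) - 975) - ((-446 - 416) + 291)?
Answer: -1735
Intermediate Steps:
(((-9 + 6)*18 - 1*1277) - 975) - ((-446 - 416) + 291) = ((-3*18 - 1277) - 975) - (-862 + 291) = ((-54 - 1277) - 975) - 1*(-571) = (-1331 - 975) + 571 = -2306 + 571 = -1735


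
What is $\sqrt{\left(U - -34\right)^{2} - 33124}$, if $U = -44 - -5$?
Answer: $i \sqrt{33099} \approx 181.93 i$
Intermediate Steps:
$U = -39$ ($U = -44 + 5 = -39$)
$\sqrt{\left(U - -34\right)^{2} - 33124} = \sqrt{\left(-39 - -34\right)^{2} - 33124} = \sqrt{\left(-39 + \left(-8 + 42\right)\right)^{2} - 33124} = \sqrt{\left(-39 + 34\right)^{2} - 33124} = \sqrt{\left(-5\right)^{2} - 33124} = \sqrt{25 - 33124} = \sqrt{-33099} = i \sqrt{33099}$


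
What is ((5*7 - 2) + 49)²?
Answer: 6724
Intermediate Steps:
((5*7 - 2) + 49)² = ((35 - 2) + 49)² = (33 + 49)² = 82² = 6724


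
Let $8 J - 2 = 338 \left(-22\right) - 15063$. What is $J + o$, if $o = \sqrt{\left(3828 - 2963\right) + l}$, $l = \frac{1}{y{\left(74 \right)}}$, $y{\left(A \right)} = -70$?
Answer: $- \frac{22497}{8} + \frac{\sqrt{4238430}}{70} \approx -2782.7$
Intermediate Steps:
$l = - \frac{1}{70}$ ($l = \frac{1}{-70} = - \frac{1}{70} \approx -0.014286$)
$J = - \frac{22497}{8}$ ($J = \frac{1}{4} + \frac{338 \left(-22\right) - 15063}{8} = \frac{1}{4} + \frac{-7436 - 15063}{8} = \frac{1}{4} + \frac{1}{8} \left(-22499\right) = \frac{1}{4} - \frac{22499}{8} = - \frac{22497}{8} \approx -2812.1$)
$o = \frac{\sqrt{4238430}}{70}$ ($o = \sqrt{\left(3828 - 2963\right) - \frac{1}{70}} = \sqrt{865 - \frac{1}{70}} = \sqrt{\frac{60549}{70}} = \frac{\sqrt{4238430}}{70} \approx 29.411$)
$J + o = - \frac{22497}{8} + \frac{\sqrt{4238430}}{70}$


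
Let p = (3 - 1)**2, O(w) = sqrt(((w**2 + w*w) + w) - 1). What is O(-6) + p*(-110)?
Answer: -440 + sqrt(65) ≈ -431.94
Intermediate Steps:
O(w) = sqrt(-1 + w + 2*w**2) (O(w) = sqrt(((w**2 + w**2) + w) - 1) = sqrt((2*w**2 + w) - 1) = sqrt((w + 2*w**2) - 1) = sqrt(-1 + w + 2*w**2))
p = 4 (p = 2**2 = 4)
O(-6) + p*(-110) = sqrt(-1 - 6 + 2*(-6)**2) + 4*(-110) = sqrt(-1 - 6 + 2*36) - 440 = sqrt(-1 - 6 + 72) - 440 = sqrt(65) - 440 = -440 + sqrt(65)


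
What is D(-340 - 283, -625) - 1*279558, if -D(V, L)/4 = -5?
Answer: -279538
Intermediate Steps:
D(V, L) = 20 (D(V, L) = -4*(-5) = 20)
D(-340 - 283, -625) - 1*279558 = 20 - 1*279558 = 20 - 279558 = -279538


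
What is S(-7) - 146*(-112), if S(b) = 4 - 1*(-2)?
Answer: 16358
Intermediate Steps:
S(b) = 6 (S(b) = 4 + 2 = 6)
S(-7) - 146*(-112) = 6 - 146*(-112) = 6 + 16352 = 16358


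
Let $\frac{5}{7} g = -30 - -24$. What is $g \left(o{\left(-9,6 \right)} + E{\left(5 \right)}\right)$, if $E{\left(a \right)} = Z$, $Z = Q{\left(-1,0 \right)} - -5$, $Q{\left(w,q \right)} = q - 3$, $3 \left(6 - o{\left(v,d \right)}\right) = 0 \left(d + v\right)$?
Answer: $- \frac{336}{5} \approx -67.2$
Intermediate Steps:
$o{\left(v,d \right)} = 6$ ($o{\left(v,d \right)} = 6 - \frac{0 \left(d + v\right)}{3} = 6 - 0 = 6 + 0 = 6$)
$Q{\left(w,q \right)} = -3 + q$
$Z = 2$ ($Z = \left(-3 + 0\right) - -5 = -3 + 5 = 2$)
$g = - \frac{42}{5}$ ($g = \frac{7 \left(-30 - -24\right)}{5} = \frac{7 \left(-30 + 24\right)}{5} = \frac{7}{5} \left(-6\right) = - \frac{42}{5} \approx -8.4$)
$E{\left(a \right)} = 2$
$g \left(o{\left(-9,6 \right)} + E{\left(5 \right)}\right) = - \frac{42 \left(6 + 2\right)}{5} = \left(- \frac{42}{5}\right) 8 = - \frac{336}{5}$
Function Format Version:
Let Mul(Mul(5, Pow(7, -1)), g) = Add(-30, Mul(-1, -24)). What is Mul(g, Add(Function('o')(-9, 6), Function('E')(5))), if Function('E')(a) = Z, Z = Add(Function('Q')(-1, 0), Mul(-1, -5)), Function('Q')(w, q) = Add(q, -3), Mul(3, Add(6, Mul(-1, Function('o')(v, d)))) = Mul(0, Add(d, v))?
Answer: Rational(-336, 5) ≈ -67.200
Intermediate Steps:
Function('o')(v, d) = 6 (Function('o')(v, d) = Add(6, Mul(Rational(-1, 3), Mul(0, Add(d, v)))) = Add(6, Mul(Rational(-1, 3), 0)) = Add(6, 0) = 6)
Function('Q')(w, q) = Add(-3, q)
Z = 2 (Z = Add(Add(-3, 0), Mul(-1, -5)) = Add(-3, 5) = 2)
g = Rational(-42, 5) (g = Mul(Rational(7, 5), Add(-30, Mul(-1, -24))) = Mul(Rational(7, 5), Add(-30, 24)) = Mul(Rational(7, 5), -6) = Rational(-42, 5) ≈ -8.4000)
Function('E')(a) = 2
Mul(g, Add(Function('o')(-9, 6), Function('E')(5))) = Mul(Rational(-42, 5), Add(6, 2)) = Mul(Rational(-42, 5), 8) = Rational(-336, 5)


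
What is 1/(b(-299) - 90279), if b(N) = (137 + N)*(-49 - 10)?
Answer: -1/80721 ≈ -1.2388e-5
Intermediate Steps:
b(N) = -8083 - 59*N (b(N) = (137 + N)*(-59) = -8083 - 59*N)
1/(b(-299) - 90279) = 1/((-8083 - 59*(-299)) - 90279) = 1/((-8083 + 17641) - 90279) = 1/(9558 - 90279) = 1/(-80721) = -1/80721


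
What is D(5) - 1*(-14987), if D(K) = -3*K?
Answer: 14972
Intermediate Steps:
D(5) - 1*(-14987) = -3*5 - 1*(-14987) = -15 + 14987 = 14972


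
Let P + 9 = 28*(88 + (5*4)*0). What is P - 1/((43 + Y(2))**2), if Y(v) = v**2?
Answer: 5423094/2209 ≈ 2455.0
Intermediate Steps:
P = 2455 (P = -9 + 28*(88 + (5*4)*0) = -9 + 28*(88 + 20*0) = -9 + 28*(88 + 0) = -9 + 28*88 = -9 + 2464 = 2455)
P - 1/((43 + Y(2))**2) = 2455 - 1/((43 + 2**2)**2) = 2455 - 1/((43 + 4)**2) = 2455 - 1/(47**2) = 2455 - 1/2209 = 5423094/2209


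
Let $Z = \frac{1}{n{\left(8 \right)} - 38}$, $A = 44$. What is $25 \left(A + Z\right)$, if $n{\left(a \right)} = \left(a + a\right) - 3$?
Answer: $1099$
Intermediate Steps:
$n{\left(a \right)} = -3 + 2 a$ ($n{\left(a \right)} = 2 a - 3 = -3 + 2 a$)
$Z = - \frac{1}{25}$ ($Z = \frac{1}{\left(-3 + 2 \cdot 8\right) - 38} = \frac{1}{\left(-3 + 16\right) - 38} = \frac{1}{13 - 38} = \frac{1}{-25} = - \frac{1}{25} \approx -0.04$)
$25 \left(A + Z\right) = 25 \left(44 - \frac{1}{25}\right) = 25 \cdot \frac{1099}{25} = 1099$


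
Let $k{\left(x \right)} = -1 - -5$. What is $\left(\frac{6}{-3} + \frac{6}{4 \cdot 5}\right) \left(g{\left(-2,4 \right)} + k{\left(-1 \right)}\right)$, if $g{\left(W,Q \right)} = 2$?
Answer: $- \frac{51}{5} \approx -10.2$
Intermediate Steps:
$k{\left(x \right)} = 4$ ($k{\left(x \right)} = -1 + 5 = 4$)
$\left(\frac{6}{-3} + \frac{6}{4 \cdot 5}\right) \left(g{\left(-2,4 \right)} + k{\left(-1 \right)}\right) = \left(\frac{6}{-3} + \frac{6}{4 \cdot 5}\right) \left(2 + 4\right) = \left(6 \left(- \frac{1}{3}\right) + \frac{6}{20}\right) 6 = \left(-2 + 6 \cdot \frac{1}{20}\right) 6 = \left(-2 + \frac{3}{10}\right) 6 = \left(- \frac{17}{10}\right) 6 = - \frac{51}{5}$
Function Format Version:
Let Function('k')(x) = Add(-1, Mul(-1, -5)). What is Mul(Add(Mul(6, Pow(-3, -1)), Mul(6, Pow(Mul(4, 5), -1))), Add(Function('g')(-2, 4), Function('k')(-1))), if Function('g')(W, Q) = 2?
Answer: Rational(-51, 5) ≈ -10.200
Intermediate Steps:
Function('k')(x) = 4 (Function('k')(x) = Add(-1, 5) = 4)
Mul(Add(Mul(6, Pow(-3, -1)), Mul(6, Pow(Mul(4, 5), -1))), Add(Function('g')(-2, 4), Function('k')(-1))) = Mul(Add(Mul(6, Pow(-3, -1)), Mul(6, Pow(Mul(4, 5), -1))), Add(2, 4)) = Mul(Add(Mul(6, Rational(-1, 3)), Mul(6, Pow(20, -1))), 6) = Mul(Add(-2, Mul(6, Rational(1, 20))), 6) = Mul(Add(-2, Rational(3, 10)), 6) = Mul(Rational(-17, 10), 6) = Rational(-51, 5)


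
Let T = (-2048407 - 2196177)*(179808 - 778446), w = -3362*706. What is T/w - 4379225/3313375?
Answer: -84191944712338597/78645341255 ≈ -1.0705e+6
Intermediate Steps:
w = -2373572
T = 2540969276592 (T = -4244584*(-598638) = 2540969276592)
T/w - 4379225/3313375 = 2540969276592/(-2373572) - 4379225/3313375 = 2540969276592*(-1/2373572) - 4379225*1/3313375 = -635242319148/593393 - 175169/132535 = -84191944712338597/78645341255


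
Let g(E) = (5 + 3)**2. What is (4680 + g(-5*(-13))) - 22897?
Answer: -18153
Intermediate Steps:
g(E) = 64 (g(E) = 8**2 = 64)
(4680 + g(-5*(-13))) - 22897 = (4680 + 64) - 22897 = 4744 - 22897 = -18153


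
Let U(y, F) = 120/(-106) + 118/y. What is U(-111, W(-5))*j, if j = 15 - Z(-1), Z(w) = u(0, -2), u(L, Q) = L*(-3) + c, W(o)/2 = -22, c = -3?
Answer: -77484/1961 ≈ -39.513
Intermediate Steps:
W(o) = -44 (W(o) = 2*(-22) = -44)
u(L, Q) = -3 - 3*L (u(L, Q) = L*(-3) - 3 = -3*L - 3 = -3 - 3*L)
Z(w) = -3 (Z(w) = -3 - 3*0 = -3 + 0 = -3)
U(y, F) = -60/53 + 118/y (U(y, F) = 120*(-1/106) + 118/y = -60/53 + 118/y)
j = 18 (j = 15 - 1*(-3) = 15 + 3 = 18)
U(-111, W(-5))*j = (-60/53 + 118/(-111))*18 = (-60/53 + 118*(-1/111))*18 = (-60/53 - 118/111)*18 = -12914/5883*18 = -77484/1961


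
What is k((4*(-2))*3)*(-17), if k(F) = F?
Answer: 408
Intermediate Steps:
k((4*(-2))*3)*(-17) = ((4*(-2))*3)*(-17) = -8*3*(-17) = -24*(-17) = 408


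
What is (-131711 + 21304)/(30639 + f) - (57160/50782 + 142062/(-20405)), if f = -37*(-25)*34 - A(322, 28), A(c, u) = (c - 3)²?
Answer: 177167244595309/20554196299560 ≈ 8.6195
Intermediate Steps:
A(c, u) = (-3 + c)²
f = -70311 (f = -37*(-25)*34 - (-3 + 322)² = 925*34 - 1*319² = 31450 - 1*101761 = 31450 - 101761 = -70311)
(-131711 + 21304)/(30639 + f) - (57160/50782 + 142062/(-20405)) = (-131711 + 21304)/(30639 - 70311) - (57160/50782 + 142062/(-20405)) = -110407/(-39672) - (57160*(1/50782) + 142062*(-1/20405)) = -110407*(-1/39672) - (28580/25391 - 142062/20405) = 110407/39672 - 1*(-3023921342/518103355) = 110407/39672 + 3023921342/518103355 = 177167244595309/20554196299560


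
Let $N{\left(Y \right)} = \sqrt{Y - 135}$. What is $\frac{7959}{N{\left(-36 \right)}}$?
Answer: $- \frac{2653 i \sqrt{19}}{19} \approx - 608.64 i$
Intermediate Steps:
$N{\left(Y \right)} = \sqrt{-135 + Y}$
$\frac{7959}{N{\left(-36 \right)}} = \frac{7959}{\sqrt{-135 - 36}} = \frac{7959}{\sqrt{-171}} = \frac{7959}{3 i \sqrt{19}} = 7959 \left(- \frac{i \sqrt{19}}{57}\right) = - \frac{2653 i \sqrt{19}}{19}$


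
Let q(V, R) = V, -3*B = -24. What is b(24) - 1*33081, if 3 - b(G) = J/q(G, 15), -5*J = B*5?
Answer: -99233/3 ≈ -33078.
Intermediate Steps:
B = 8 (B = -⅓*(-24) = 8)
J = -8 (J = -8*5/5 = -⅕*40 = -8)
b(G) = 3 + 8/G (b(G) = 3 - (-8)/G = 3 + 8/G)
b(24) - 1*33081 = (3 + 8/24) - 1*33081 = (3 + 8*(1/24)) - 33081 = (3 + ⅓) - 33081 = 10/3 - 33081 = -99233/3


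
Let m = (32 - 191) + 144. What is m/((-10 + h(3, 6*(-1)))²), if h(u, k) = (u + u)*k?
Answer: -15/2116 ≈ -0.0070888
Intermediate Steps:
h(u, k) = 2*k*u (h(u, k) = (2*u)*k = 2*k*u)
m = -15 (m = -159 + 144 = -15)
m/((-10 + h(3, 6*(-1)))²) = -15/(-10 + 2*(6*(-1))*3)² = -15/(-10 + 2*(-6)*3)² = -15/(-10 - 36)² = -15/((-46)²) = -15/2116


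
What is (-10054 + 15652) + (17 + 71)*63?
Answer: 11142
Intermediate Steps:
(-10054 + 15652) + (17 + 71)*63 = 5598 + 88*63 = 5598 + 5544 = 11142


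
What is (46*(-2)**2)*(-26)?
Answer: -4784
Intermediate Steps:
(46*(-2)**2)*(-26) = (46*4)*(-26) = 184*(-26) = -4784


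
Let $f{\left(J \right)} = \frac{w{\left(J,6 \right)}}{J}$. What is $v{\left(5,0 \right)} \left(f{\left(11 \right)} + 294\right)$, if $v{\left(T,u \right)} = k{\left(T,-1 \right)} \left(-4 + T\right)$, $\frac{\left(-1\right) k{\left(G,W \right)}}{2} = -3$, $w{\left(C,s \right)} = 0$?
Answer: $1764$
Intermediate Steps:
$k{\left(G,W \right)} = 6$ ($k{\left(G,W \right)} = \left(-2\right) \left(-3\right) = 6$)
$f{\left(J \right)} = 0$ ($f{\left(J \right)} = \frac{0}{J} = 0$)
$v{\left(T,u \right)} = -24 + 6 T$ ($v{\left(T,u \right)} = 6 \left(-4 + T\right) = -24 + 6 T$)
$v{\left(5,0 \right)} \left(f{\left(11 \right)} + 294\right) = \left(-24 + 6 \cdot 5\right) \left(0 + 294\right) = \left(-24 + 30\right) 294 = 6 \cdot 294 = 1764$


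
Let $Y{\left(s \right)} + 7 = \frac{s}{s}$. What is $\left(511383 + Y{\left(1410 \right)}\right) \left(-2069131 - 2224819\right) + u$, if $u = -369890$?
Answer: $-2195827639040$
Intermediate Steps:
$Y{\left(s \right)} = -6$ ($Y{\left(s \right)} = -7 + \frac{s}{s} = -7 + 1 = -6$)
$\left(511383 + Y{\left(1410 \right)}\right) \left(-2069131 - 2224819\right) + u = \left(511383 - 6\right) \left(-2069131 - 2224819\right) - 369890 = 511377 \left(-4293950\right) - 369890 = -2195827269150 - 369890 = -2195827639040$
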